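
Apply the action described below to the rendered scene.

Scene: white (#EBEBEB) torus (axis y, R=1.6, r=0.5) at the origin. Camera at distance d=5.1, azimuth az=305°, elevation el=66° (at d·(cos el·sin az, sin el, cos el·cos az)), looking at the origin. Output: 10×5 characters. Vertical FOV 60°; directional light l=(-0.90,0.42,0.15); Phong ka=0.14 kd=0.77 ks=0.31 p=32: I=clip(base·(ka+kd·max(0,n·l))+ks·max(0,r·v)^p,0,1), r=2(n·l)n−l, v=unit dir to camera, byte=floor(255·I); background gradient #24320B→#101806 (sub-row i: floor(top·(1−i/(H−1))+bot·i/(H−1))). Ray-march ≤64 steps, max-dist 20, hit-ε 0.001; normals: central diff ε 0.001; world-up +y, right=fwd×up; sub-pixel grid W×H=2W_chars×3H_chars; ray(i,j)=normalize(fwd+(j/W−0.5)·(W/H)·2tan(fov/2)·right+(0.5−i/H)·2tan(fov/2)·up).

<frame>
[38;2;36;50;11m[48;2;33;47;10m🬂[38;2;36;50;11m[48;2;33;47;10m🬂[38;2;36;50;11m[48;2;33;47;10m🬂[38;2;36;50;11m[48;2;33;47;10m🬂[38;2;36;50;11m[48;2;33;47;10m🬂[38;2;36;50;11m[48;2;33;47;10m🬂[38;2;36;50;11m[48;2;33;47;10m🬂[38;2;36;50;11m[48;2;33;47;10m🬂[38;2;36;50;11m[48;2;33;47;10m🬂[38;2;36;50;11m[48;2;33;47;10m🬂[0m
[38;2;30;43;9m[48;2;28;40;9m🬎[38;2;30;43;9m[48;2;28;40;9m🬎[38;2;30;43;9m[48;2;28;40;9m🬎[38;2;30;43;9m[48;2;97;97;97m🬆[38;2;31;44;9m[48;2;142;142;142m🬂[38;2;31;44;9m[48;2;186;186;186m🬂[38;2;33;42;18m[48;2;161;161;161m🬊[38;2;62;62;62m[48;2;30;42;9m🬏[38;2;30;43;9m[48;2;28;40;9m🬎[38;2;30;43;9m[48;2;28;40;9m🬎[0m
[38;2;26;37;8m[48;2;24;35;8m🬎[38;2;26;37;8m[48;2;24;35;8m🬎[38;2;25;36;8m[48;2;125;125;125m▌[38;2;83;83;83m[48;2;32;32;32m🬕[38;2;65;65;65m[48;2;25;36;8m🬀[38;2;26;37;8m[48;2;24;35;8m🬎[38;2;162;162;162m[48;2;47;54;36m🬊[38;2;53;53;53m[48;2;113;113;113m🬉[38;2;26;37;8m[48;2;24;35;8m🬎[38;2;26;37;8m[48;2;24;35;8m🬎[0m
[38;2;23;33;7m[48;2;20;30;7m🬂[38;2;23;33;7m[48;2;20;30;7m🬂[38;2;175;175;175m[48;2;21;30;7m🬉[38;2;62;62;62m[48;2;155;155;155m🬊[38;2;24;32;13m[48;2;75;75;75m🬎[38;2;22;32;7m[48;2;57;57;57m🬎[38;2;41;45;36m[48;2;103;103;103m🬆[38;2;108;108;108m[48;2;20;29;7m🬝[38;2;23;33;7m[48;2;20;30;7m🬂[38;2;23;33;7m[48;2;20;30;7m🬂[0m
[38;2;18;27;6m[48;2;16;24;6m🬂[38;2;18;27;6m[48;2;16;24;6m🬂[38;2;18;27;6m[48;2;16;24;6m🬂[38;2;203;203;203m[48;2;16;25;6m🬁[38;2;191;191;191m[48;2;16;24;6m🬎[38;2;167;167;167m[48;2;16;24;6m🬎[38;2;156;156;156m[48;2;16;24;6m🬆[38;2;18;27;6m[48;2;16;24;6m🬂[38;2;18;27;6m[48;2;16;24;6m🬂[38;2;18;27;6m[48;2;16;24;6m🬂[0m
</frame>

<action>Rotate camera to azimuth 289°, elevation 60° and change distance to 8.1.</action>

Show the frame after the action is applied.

<frame>
[38;2;36;50;11m[48;2;33;47;10m🬂[38;2;36;50;11m[48;2;33;47;10m🬂[38;2;36;50;11m[48;2;33;47;10m🬂[38;2;36;50;11m[48;2;33;47;10m🬂[38;2;36;50;11m[48;2;33;47;10m🬂[38;2;36;50;11m[48;2;33;47;10m🬂[38;2;36;50;11m[48;2;33;47;10m🬂[38;2;36;50;11m[48;2;33;47;10m🬂[38;2;36;50;11m[48;2;33;47;10m🬂[38;2;36;50;11m[48;2;33;47;10m🬂[0m
[38;2;30;43;9m[48;2;28;40;9m🬎[38;2;30;43;9m[48;2;28;40;9m🬎[38;2;30;43;9m[48;2;28;40;9m🬎[38;2;30;43;9m[48;2;28;40;9m🬎[38;2;30;42;9m[48;2;67;67;67m🬝[38;2;36;46;19m[48;2;111;111;111m🬬[38;2;30;43;9m[48;2;28;40;9m🬎[38;2;30;43;9m[48;2;28;40;9m🬎[38;2;30;43;9m[48;2;28;40;9m🬎[38;2;30;43;9m[48;2;28;40;9m🬎[0m
[38;2;26;37;8m[48;2;24;35;8m🬎[38;2;26;37;8m[48;2;24;35;8m🬎[38;2;26;37;8m[48;2;24;35;8m🬎[38;2;26;37;8m[48;2;122;122;122m🬕[38;2;148;148;148m[48;2;40;45;31m🬂[38;2;202;202;202m[48;2;25;36;8m🬂[38;2;113;113;113m[48;2;44;49;34m🬪[38;2;26;37;8m[48;2;24;35;8m🬎[38;2;26;37;8m[48;2;24;35;8m🬎[38;2;26;37;8m[48;2;24;35;8m🬎[0m
[38;2;23;33;7m[48;2;20;30;7m🬂[38;2;23;33;7m[48;2;20;30;7m🬂[38;2;23;33;7m[48;2;20;30;7m🬂[38;2;168;168;168m[48;2;21;30;7m🬁[38;2;167;167;167m[48;2;24;30;15m🬌[38;2;167;167;167m[48;2;23;30;13m🬋[38;2;140;140;140m[48;2;20;29;7m🬆[38;2;23;33;7m[48;2;20;30;7m🬂[38;2;23;33;7m[48;2;20;30;7m🬂[38;2;23;33;7m[48;2;20;30;7m🬂[0m
[38;2;18;27;6m[48;2;16;24;6m🬂[38;2;18;27;6m[48;2;16;24;6m🬂[38;2;18;27;6m[48;2;16;24;6m🬂[38;2;18;27;6m[48;2;16;24;6m🬂[38;2;18;27;6m[48;2;16;24;6m🬂[38;2;18;27;6m[48;2;16;24;6m🬂[38;2;18;27;6m[48;2;16;24;6m🬂[38;2;18;27;6m[48;2;16;24;6m🬂[38;2;18;27;6m[48;2;16;24;6m🬂[38;2;18;27;6m[48;2;16;24;6m🬂[0m
</frame>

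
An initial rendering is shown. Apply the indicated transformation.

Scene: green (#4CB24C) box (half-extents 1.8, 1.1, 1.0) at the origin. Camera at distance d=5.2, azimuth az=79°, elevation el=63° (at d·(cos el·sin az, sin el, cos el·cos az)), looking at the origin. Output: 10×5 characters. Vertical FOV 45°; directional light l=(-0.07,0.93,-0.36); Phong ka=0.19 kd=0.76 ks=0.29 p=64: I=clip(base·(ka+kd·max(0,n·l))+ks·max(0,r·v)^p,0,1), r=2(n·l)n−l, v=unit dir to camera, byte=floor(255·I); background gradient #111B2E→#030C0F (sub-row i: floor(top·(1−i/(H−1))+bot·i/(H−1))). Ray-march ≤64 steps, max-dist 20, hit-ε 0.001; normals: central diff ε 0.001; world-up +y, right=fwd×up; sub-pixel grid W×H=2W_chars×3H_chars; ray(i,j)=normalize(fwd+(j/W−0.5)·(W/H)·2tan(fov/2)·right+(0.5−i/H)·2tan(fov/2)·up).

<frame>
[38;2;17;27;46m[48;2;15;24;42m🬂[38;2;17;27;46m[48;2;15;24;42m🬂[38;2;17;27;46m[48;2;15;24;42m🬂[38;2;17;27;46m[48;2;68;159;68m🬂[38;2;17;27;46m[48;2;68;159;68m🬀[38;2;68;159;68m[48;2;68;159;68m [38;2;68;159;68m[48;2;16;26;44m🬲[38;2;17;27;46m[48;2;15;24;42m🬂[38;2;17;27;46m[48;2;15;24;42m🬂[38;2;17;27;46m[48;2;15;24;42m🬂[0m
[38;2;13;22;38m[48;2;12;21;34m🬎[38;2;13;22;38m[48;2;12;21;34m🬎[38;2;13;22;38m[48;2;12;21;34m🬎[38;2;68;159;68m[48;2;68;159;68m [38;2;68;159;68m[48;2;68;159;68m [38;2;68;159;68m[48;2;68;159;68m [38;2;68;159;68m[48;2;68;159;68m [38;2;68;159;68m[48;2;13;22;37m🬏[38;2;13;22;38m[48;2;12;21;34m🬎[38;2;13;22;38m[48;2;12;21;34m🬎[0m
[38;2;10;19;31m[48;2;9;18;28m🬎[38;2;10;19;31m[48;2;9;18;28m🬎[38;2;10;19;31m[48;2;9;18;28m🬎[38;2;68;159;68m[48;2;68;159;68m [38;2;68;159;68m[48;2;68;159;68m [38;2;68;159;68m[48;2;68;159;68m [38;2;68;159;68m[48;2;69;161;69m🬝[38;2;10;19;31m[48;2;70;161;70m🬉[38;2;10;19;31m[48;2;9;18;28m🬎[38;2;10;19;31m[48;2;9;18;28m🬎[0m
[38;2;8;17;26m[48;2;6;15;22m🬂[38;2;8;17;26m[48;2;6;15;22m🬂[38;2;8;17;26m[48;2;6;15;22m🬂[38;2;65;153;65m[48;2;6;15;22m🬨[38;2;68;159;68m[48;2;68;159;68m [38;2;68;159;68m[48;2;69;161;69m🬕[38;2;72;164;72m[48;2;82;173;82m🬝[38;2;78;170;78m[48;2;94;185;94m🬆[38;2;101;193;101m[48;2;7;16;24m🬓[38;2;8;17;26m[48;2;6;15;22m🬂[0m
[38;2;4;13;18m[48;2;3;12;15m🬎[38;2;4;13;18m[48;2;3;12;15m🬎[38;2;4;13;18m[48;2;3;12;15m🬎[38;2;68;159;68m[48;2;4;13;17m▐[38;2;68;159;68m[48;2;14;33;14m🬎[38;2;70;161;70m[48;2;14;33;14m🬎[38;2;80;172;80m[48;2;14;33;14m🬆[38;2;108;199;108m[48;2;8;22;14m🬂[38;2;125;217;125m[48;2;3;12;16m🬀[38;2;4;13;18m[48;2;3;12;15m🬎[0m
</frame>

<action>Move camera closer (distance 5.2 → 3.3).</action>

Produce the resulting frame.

<frame>
[38;2;17;27;46m[48;2;15;24;42m🬂[38;2;68;159;68m[48;2;16;25;43m▐[38;2;68;159;68m[48;2;68;159;68m [38;2;68;159;68m[48;2;68;159;68m [38;2;68;159;68m[48;2;68;159;68m [38;2;68;159;68m[48;2;68;159;68m [38;2;68;159;68m[48;2;68;159;68m [38;2;68;159;68m[48;2;68;159;68m [38;2;68;159;68m[48;2;16;26;44m🬲[38;2;17;27;46m[48;2;15;24;42m🬂[0m
[38;2;13;22;38m[48;2;12;21;34m🬎[38;2;68;159;68m[48;2;13;22;36m▐[38;2;68;159;68m[48;2;68;159;68m [38;2;68;159;68m[48;2;68;159;68m [38;2;68;159;68m[48;2;68;159;68m [38;2;68;159;68m[48;2;68;159;68m [38;2;68;159;68m[48;2;68;159;68m [38;2;68;159;68m[48;2;68;159;68m [38;2;68;159;68m[48;2;68;159;68m [38;2;68;159;68m[48;2;13;22;37m🬓[0m
[38;2;10;19;31m[48;2;9;18;28m🬎[38;2;68;159;68m[48;2;10;19;30m▐[38;2;68;159;68m[48;2;68;159;68m [38;2;68;159;68m[48;2;68;159;68m [38;2;68;159;68m[48;2;68;159;68m [38;2;68;159;68m[48;2;68;159;68m [38;2;68;159;68m[48;2;69;161;69m🬝[38;2;68;160;68m[48;2;71;163;71m🬎[38;2;69;160;69m[48;2;73;165;73m🬎[38;2;68;160;68m[48;2;72;163;72m🬎[0m
[38;2;8;17;26m[48;2;6;15;22m🬂[38;2;16;37;22m[48;2;68;159;68m▌[38;2;68;159;68m[48;2;68;159;68m [38;2;68;159;68m[48;2;68;159;68m [38;2;68;159;68m[48;2;68;159;68m [38;2;68;159;68m[48;2;69;161;69m🬕[38;2;72;164;72m[48;2;82;173;82m🬝[38;2;78;170;78m[48;2;94;185;94m🬆[38;2;87;179;87m[48;2;110;202;110m🬎[38;2;83;175;83m[48;2;103;194;103m🬎[0m
[38;2;4;13;18m[48;2;3;12;15m🬎[38;2;55;130;55m[48;2;67;159;67m🬀[38;2;68;159;68m[48;2;68;159;68m [38;2;68;159;68m[48;2;68;159;68m [38;2;68;159;68m[48;2;68;160;68m🬝[38;2;69;160;69m[48;2;71;163;71m▌[38;2;77;169;77m[48;2;88;180;88m▌[38;2;104;195;104m[48;2;120;211;120m▌[38;2;126;218;126m[48;2;136;228;136m🬂[38;2;117;209;117m[48;2;129;221;129m🬊[0m
</frame>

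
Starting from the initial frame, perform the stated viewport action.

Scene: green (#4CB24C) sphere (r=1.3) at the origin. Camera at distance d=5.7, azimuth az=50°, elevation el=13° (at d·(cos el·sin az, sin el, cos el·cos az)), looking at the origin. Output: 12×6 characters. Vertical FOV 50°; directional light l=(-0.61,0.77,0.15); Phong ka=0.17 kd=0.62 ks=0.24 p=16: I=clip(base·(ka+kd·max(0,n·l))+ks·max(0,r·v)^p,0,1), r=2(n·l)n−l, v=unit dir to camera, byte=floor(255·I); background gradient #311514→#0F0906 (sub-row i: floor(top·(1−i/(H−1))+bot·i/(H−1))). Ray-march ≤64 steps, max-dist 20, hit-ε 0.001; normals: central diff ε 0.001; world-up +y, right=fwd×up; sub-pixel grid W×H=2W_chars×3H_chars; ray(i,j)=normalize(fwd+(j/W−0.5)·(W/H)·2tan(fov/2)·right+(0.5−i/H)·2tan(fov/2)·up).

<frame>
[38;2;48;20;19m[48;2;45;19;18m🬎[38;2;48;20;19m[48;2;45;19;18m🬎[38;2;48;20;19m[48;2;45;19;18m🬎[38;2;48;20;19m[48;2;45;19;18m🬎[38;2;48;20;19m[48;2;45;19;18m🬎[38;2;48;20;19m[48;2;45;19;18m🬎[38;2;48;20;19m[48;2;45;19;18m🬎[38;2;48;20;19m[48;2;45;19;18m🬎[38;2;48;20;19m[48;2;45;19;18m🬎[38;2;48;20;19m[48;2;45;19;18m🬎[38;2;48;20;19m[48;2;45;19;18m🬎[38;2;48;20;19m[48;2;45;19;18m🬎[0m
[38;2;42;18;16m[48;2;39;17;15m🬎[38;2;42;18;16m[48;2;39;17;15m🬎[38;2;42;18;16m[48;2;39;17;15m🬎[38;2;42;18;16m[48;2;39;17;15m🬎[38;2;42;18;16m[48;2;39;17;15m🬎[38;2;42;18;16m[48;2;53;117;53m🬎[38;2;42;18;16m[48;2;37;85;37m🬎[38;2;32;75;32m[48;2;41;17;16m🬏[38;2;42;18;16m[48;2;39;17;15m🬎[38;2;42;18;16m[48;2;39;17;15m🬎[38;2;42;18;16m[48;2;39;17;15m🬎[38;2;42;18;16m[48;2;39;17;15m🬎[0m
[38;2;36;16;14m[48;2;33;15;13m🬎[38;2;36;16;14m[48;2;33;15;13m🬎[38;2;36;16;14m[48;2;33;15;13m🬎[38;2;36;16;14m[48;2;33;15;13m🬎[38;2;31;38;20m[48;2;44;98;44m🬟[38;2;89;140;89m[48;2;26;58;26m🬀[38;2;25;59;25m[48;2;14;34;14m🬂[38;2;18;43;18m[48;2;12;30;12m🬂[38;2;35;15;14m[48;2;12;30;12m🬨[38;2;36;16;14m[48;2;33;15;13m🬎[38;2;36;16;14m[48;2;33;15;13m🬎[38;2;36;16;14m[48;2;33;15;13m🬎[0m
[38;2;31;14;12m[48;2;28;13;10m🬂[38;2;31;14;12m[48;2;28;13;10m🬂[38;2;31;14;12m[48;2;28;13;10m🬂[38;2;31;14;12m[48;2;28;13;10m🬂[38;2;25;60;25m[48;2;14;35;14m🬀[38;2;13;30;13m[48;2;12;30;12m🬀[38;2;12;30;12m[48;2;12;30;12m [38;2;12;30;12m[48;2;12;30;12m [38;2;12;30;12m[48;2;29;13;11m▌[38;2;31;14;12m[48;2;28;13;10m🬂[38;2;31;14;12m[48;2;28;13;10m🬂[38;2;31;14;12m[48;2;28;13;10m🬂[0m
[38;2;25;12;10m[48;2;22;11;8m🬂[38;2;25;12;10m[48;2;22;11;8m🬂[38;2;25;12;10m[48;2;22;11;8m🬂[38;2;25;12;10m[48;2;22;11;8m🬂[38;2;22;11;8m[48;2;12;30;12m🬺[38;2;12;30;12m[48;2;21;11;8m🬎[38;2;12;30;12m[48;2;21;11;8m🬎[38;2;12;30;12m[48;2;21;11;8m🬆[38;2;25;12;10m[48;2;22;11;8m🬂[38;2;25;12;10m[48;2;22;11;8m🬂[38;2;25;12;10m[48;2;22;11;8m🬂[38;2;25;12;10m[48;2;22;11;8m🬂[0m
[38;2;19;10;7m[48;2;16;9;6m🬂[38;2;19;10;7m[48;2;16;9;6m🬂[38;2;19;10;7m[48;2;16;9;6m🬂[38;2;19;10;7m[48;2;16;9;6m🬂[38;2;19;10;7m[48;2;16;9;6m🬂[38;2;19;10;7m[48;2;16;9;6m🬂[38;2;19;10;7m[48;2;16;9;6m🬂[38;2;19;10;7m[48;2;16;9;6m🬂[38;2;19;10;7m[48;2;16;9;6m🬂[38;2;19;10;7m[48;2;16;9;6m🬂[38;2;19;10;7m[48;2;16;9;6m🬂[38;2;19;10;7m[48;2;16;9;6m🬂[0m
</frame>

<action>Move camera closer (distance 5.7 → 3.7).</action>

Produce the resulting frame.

<frame>
[38;2;48;20;19m[48;2;45;19;18m🬎[38;2;48;20;19m[48;2;45;19;18m🬎[38;2;48;20;19m[48;2;45;19;18m🬎[38;2;48;20;19m[48;2;45;19;18m🬎[38;2;48;20;19m[48;2;45;19;18m🬎[38;2;47;20;19m[48;2;44;103;44m🬝[38;2;48;20;19m[48;2;39;92;39m🬎[38;2;48;20;19m[48;2;45;19;18m🬎[38;2;48;20;19m[48;2;45;19;18m🬎[38;2;48;20;19m[48;2;45;19;18m🬎[38;2;48;20;19m[48;2;45;19;18m🬎[38;2;48;20;19m[48;2;45;19;18m🬎[0m
[38;2;42;18;16m[48;2;39;17;15m🬎[38;2;42;18;16m[48;2;39;17;15m🬎[38;2;42;18;16m[48;2;39;17;15m🬎[38;2;42;18;16m[48;2;49;107;49m🬆[38;2;76;128;76m[48;2;49;99;49m🬍[38;2;58;105;58m[48;2;28;62;28m🬆[38;2;33;73;33m[48;2;21;51;21m🬂[38;2;24;57;24m[48;2;16;38;16m🬆[38;2;20;47;20m[48;2;22;26;13m🬌[38;2;41;17;16m[48;2;12;30;12m🬬[38;2;42;18;16m[48;2;39;17;15m🬎[38;2;42;18;16m[48;2;39;17;15m🬎[0m
[38;2;36;16;14m[48;2;33;15;13m🬎[38;2;36;16;14m[48;2;33;15;13m🬎[38;2;35;15;14m[48;2;32;77;32m🬝[38;2;36;80;36m[48;2;24;58;24m🬆[38;2;25;58;25m[48;2;17;41;17m🬆[38;2;19;46;19m[48;2;13;33;13m🬂[38;2;15;37;15m[48;2;12;30;12m🬀[38;2;12;30;12m[48;2;12;30;12m [38;2;12;30;12m[48;2;12;30;12m [38;2;12;30;12m[48;2;36;16;14m🬲[38;2;36;16;14m[48;2;33;15;13m🬎[38;2;36;16;14m[48;2;33;15;13m🬎[0m
[38;2;31;14;12m[48;2;28;13;10m🬂[38;2;31;14;12m[48;2;28;13;10m🬂[38;2;25;60;25m[48;2;28;13;10m🬉[38;2;18;44;18m[48;2;12;31;12m🬆[38;2;14;33;14m[48;2;12;30;12m🬀[38;2;12;30;12m[48;2;12;30;12m [38;2;12;30;12m[48;2;12;30;12m [38;2;12;30;12m[48;2;12;30;12m [38;2;12;30;12m[48;2;12;30;12m [38;2;12;30;12m[48;2;27;13;10m🬝[38;2;31;14;12m[48;2;28;13;10m🬂[38;2;31;14;12m[48;2;28;13;10m🬂[0m
[38;2;25;12;10m[48;2;22;11;8m🬂[38;2;25;12;10m[48;2;22;11;8m🬂[38;2;25;12;10m[48;2;22;11;8m🬂[38;2;12;30;12m[48;2;21;11;8m🬬[38;2;12;30;12m[48;2;12;30;12m [38;2;12;30;12m[48;2;12;30;12m [38;2;12;30;12m[48;2;12;30;12m [38;2;12;30;12m[48;2;12;30;12m [38;2;12;30;12m[48;2;12;30;12m [38;2;12;30;12m[48;2;22;11;8m🬄[38;2;25;12;10m[48;2;22;11;8m🬂[38;2;25;12;10m[48;2;22;11;8m🬂[0m
[38;2;19;10;7m[48;2;16;9;6m🬂[38;2;19;10;7m[48;2;16;9;6m🬂[38;2;19;10;7m[48;2;16;9;6m🬂[38;2;19;10;7m[48;2;16;9;6m🬂[38;2;12;30;12m[48;2;16;9;6m🬂[38;2;12;30;12m[48;2;15;9;6m🬊[38;2;12;30;12m[48;2;15;9;6m🬎[38;2;12;30;12m[48;2;16;9;6m🬂[38;2;12;30;12m[48;2;16;9;6m🬀[38;2;19;10;7m[48;2;16;9;6m🬂[38;2;19;10;7m[48;2;16;9;6m🬂[38;2;19;10;7m[48;2;16;9;6m🬂[0m
</frame>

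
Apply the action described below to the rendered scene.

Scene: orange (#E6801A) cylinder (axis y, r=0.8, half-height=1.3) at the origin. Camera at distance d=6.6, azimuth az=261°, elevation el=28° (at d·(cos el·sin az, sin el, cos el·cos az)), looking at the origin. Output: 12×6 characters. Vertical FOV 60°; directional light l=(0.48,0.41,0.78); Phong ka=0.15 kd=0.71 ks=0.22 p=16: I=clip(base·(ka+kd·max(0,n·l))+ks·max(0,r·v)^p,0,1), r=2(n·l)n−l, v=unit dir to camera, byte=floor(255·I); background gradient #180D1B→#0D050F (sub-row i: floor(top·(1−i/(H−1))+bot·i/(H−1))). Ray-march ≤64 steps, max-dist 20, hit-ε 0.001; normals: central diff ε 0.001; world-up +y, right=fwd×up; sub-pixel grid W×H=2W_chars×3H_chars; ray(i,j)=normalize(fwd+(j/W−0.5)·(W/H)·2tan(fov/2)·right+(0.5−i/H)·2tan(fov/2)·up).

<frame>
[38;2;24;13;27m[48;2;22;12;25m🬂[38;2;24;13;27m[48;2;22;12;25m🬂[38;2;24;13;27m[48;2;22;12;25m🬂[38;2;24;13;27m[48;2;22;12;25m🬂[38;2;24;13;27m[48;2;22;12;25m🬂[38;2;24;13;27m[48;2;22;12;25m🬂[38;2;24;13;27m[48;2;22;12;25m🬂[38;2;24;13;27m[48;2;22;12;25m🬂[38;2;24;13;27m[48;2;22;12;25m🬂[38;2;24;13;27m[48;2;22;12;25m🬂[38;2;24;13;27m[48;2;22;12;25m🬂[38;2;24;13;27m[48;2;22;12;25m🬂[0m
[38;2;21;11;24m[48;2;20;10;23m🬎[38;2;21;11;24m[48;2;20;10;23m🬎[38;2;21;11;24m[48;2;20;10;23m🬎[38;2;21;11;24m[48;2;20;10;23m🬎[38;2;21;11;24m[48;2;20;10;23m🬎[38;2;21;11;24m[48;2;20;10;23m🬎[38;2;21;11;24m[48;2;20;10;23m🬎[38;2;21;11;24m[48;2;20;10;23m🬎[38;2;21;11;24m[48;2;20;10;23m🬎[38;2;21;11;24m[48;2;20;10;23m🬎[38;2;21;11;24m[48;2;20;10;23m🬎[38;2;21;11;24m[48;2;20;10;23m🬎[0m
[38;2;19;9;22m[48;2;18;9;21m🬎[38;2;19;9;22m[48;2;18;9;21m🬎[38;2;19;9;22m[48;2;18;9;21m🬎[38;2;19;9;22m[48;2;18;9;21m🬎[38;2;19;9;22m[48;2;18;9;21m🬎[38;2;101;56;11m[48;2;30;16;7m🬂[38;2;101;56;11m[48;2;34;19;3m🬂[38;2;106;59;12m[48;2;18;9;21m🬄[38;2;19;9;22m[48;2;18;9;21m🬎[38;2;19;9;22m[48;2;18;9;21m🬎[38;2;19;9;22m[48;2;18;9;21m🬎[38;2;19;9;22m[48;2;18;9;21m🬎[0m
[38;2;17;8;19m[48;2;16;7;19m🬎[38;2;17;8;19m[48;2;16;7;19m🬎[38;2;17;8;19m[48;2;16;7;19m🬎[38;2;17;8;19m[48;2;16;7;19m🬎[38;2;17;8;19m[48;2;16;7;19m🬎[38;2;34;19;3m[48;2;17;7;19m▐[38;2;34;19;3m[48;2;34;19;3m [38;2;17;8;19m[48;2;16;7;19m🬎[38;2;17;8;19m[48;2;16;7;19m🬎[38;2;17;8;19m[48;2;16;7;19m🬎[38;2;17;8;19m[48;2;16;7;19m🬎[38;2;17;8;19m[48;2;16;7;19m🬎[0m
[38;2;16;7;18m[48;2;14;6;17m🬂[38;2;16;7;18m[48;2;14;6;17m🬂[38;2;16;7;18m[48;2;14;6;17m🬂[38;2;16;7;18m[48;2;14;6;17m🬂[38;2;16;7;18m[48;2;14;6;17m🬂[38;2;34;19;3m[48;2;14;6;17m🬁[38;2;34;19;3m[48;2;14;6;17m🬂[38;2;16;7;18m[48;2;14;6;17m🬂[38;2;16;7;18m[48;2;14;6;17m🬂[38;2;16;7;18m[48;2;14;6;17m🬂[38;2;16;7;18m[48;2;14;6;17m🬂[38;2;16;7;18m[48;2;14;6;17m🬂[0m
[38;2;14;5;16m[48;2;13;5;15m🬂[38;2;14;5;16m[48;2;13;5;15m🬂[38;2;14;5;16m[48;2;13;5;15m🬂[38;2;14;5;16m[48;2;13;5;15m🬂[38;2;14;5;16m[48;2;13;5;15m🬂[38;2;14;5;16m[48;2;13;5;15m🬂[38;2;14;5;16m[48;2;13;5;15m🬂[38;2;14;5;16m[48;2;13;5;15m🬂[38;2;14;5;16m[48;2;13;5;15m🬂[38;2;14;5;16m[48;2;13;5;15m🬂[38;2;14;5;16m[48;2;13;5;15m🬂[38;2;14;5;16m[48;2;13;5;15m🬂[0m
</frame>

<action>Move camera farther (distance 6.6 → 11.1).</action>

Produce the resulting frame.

<frame>
[38;2;24;13;27m[48;2;22;12;25m🬂[38;2;24;13;27m[48;2;22;12;25m🬂[38;2;24;13;27m[48;2;22;12;25m🬂[38;2;24;13;27m[48;2;22;12;25m🬂[38;2;24;13;27m[48;2;22;12;25m🬂[38;2;24;13;27m[48;2;22;12;25m🬂[38;2;24;13;27m[48;2;22;12;25m🬂[38;2;24;13;27m[48;2;22;12;25m🬂[38;2;24;13;27m[48;2;22;12;25m🬂[38;2;24;13;27m[48;2;22;12;25m🬂[38;2;24;13;27m[48;2;22;12;25m🬂[38;2;24;13;27m[48;2;22;12;25m🬂[0m
[38;2;21;11;24m[48;2;20;10;23m🬎[38;2;21;11;24m[48;2;20;10;23m🬎[38;2;21;11;24m[48;2;20;10;23m🬎[38;2;21;11;24m[48;2;20;10;23m🬎[38;2;21;11;24m[48;2;20;10;23m🬎[38;2;21;11;24m[48;2;20;10;23m🬎[38;2;21;11;24m[48;2;20;10;23m🬎[38;2;21;11;24m[48;2;20;10;23m🬎[38;2;21;11;24m[48;2;20;10;23m🬎[38;2;21;11;24m[48;2;20;10;23m🬎[38;2;21;11;24m[48;2;20;10;23m🬎[38;2;21;11;24m[48;2;20;10;23m🬎[0m
[38;2;19;9;22m[48;2;18;9;21m🬎[38;2;19;9;22m[48;2;18;9;21m🬎[38;2;19;9;22m[48;2;18;9;21m🬎[38;2;19;9;22m[48;2;18;9;21m🬎[38;2;19;9;22m[48;2;18;9;21m🬎[38;2;19;9;21m[48;2;34;19;3m🬝[38;2;86;48;9m[48;2;23;12;17m🬢[38;2;19;9;22m[48;2;18;9;21m🬎[38;2;19;9;22m[48;2;18;9;21m🬎[38;2;19;9;22m[48;2;18;9;21m🬎[38;2;19;9;22m[48;2;18;9;21m🬎[38;2;19;9;22m[48;2;18;9;21m🬎[0m
[38;2;17;8;19m[48;2;16;7;19m🬎[38;2;17;8;19m[48;2;16;7;19m🬎[38;2;17;8;19m[48;2;16;7;19m🬎[38;2;17;8;19m[48;2;16;7;19m🬎[38;2;17;8;19m[48;2;16;7;19m🬎[38;2;34;19;3m[48;2;16;7;19m🬉[38;2;84;47;9m[48;2;29;16;7m🬉[38;2;17;8;19m[48;2;16;7;19m🬎[38;2;17;8;19m[48;2;16;7;19m🬎[38;2;17;8;19m[48;2;16;7;19m🬎[38;2;17;8;19m[48;2;16;7;19m🬎[38;2;17;8;19m[48;2;16;7;19m🬎[0m
[38;2;16;7;18m[48;2;14;6;17m🬂[38;2;16;7;18m[48;2;14;6;17m🬂[38;2;16;7;18m[48;2;14;6;17m🬂[38;2;16;7;18m[48;2;14;6;17m🬂[38;2;16;7;18m[48;2;14;6;17m🬂[38;2;16;7;18m[48;2;14;6;17m🬂[38;2;16;7;18m[48;2;14;6;17m🬂[38;2;16;7;18m[48;2;14;6;17m🬂[38;2;16;7;18m[48;2;14;6;17m🬂[38;2;16;7;18m[48;2;14;6;17m🬂[38;2;16;7;18m[48;2;14;6;17m🬂[38;2;16;7;18m[48;2;14;6;17m🬂[0m
[38;2;14;5;16m[48;2;13;5;15m🬂[38;2;14;5;16m[48;2;13;5;15m🬂[38;2;14;5;16m[48;2;13;5;15m🬂[38;2;14;5;16m[48;2;13;5;15m🬂[38;2;14;5;16m[48;2;13;5;15m🬂[38;2;14;5;16m[48;2;13;5;15m🬂[38;2;14;5;16m[48;2;13;5;15m🬂[38;2;14;5;16m[48;2;13;5;15m🬂[38;2;14;5;16m[48;2;13;5;15m🬂[38;2;14;5;16m[48;2;13;5;15m🬂[38;2;14;5;16m[48;2;13;5;15m🬂[38;2;14;5;16m[48;2;13;5;15m🬂[0m
</frame>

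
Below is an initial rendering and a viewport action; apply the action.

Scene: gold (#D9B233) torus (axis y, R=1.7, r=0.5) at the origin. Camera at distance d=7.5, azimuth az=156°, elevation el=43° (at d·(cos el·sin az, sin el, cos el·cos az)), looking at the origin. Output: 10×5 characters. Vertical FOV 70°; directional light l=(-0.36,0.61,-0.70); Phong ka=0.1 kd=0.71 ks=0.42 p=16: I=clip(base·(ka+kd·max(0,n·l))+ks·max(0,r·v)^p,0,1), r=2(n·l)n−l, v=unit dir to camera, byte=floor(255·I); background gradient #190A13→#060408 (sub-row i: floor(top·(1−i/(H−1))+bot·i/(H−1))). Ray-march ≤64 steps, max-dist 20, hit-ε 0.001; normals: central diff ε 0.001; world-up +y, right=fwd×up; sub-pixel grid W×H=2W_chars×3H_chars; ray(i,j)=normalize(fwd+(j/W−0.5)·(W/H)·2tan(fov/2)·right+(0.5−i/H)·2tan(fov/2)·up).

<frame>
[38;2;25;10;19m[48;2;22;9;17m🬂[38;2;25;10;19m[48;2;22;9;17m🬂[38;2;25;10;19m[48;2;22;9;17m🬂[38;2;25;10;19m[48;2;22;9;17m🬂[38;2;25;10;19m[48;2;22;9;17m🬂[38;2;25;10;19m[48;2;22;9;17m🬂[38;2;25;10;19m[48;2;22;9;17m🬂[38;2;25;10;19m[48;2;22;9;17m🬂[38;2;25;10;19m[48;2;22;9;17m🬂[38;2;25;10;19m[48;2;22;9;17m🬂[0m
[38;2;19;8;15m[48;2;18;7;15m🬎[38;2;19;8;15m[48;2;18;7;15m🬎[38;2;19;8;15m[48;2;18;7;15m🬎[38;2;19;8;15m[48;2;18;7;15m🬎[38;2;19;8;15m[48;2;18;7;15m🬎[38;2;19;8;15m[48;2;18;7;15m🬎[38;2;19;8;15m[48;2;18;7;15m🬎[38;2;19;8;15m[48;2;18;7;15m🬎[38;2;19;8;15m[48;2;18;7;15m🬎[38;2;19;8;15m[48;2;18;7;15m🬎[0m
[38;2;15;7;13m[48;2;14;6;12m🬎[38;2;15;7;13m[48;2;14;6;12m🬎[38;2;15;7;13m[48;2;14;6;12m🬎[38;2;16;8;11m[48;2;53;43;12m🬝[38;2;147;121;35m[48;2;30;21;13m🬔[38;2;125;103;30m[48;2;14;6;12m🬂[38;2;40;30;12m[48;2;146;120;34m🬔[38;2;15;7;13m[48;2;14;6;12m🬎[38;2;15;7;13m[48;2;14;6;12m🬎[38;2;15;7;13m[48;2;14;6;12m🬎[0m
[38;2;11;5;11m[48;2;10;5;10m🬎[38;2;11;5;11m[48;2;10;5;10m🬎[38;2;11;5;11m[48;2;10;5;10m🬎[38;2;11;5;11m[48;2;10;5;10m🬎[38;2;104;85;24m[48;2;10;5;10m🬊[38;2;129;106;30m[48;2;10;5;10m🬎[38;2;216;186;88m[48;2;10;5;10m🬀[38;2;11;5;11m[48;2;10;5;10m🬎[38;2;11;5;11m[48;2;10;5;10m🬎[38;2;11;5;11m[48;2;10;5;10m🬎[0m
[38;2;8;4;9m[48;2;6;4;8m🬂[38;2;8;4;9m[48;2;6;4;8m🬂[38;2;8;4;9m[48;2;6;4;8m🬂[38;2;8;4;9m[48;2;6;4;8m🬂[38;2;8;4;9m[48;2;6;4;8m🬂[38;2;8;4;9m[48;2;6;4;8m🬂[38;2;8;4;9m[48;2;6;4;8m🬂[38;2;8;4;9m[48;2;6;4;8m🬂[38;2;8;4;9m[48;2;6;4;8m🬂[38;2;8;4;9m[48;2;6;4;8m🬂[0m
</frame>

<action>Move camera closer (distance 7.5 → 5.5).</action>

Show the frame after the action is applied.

<frame>
[38;2;25;10;19m[48;2;22;9;17m🬂[38;2;25;10;19m[48;2;22;9;17m🬂[38;2;25;10;19m[48;2;22;9;17m🬂[38;2;25;10;19m[48;2;22;9;17m🬂[38;2;25;10;19m[48;2;22;9;17m🬂[38;2;25;10;19m[48;2;22;9;17m🬂[38;2;25;10;19m[48;2;22;9;17m🬂[38;2;25;10;19m[48;2;22;9;17m🬂[38;2;25;10;19m[48;2;22;9;17m🬂[38;2;25;10;19m[48;2;22;9;17m🬂[0m
[38;2;19;8;15m[48;2;18;7;15m🬎[38;2;19;8;15m[48;2;18;7;15m🬎[38;2;19;8;15m[48;2;18;7;15m🬎[38;2;19;8;15m[48;2;18;7;15m🬎[38;2;19;7;15m[48;2;105;86;24m🬝[38;2;19;8;15m[48;2;117;96;27m🬎[38;2;19;8;15m[48;2;18;7;15m🬎[38;2;19;8;15m[48;2;18;7;15m🬎[38;2;19;8;15m[48;2;18;7;15m🬎[38;2;19;8;15m[48;2;18;7;15m🬎[0m
[38;2;15;7;13m[48;2;14;6;12m🬎[38;2;15;7;13m[48;2;14;6;12m🬎[38;2;15;7;13m[48;2;14;6;12m🬎[38;2;43;32;15m[48;2;118;97;27m🬄[38;2;153;126;37m[48;2;14;6;12m🬆[38;2;93;76;21m[48;2;14;6;12m🬂[38;2;83;67;19m[48;2;28;21;9m🬡[38;2;151;123;35m[48;2;15;6;13m🬓[38;2;15;7;13m[48;2;14;6;12m🬎[38;2;15;7;13m[48;2;14;6;12m🬎[0m
[38;2;11;5;11m[48;2;10;5;10m🬎[38;2;11;5;11m[48;2;10;5;10m🬎[38;2;11;5;11m[48;2;10;5;10m🬎[38;2;91;75;21m[48;2;10;5;10m🬊[38;2;12;6;11m[48;2;113;93;26m🬁[38;2;12;6;11m[48;2;139;114;32m🬂[38;2;169;141;51m[48;2;47;37;15m🬜[38;2;174;142;40m[48;2;10;5;10m🬀[38;2;11;5;11m[48;2;10;5;10m🬎[38;2;11;5;11m[48;2;10;5;10m🬎[0m
[38;2;8;4;9m[48;2;6;4;8m🬂[38;2;8;4;9m[48;2;6;4;8m🬂[38;2;8;4;9m[48;2;6;4;8m🬂[38;2;8;4;9m[48;2;6;4;8m🬂[38;2;8;4;9m[48;2;6;4;8m🬂[38;2;8;4;9m[48;2;6;4;8m🬂[38;2;8;4;9m[48;2;6;4;8m🬂[38;2;8;4;9m[48;2;6;4;8m🬂[38;2;8;4;9m[48;2;6;4;8m🬂[38;2;8;4;9m[48;2;6;4;8m🬂[0m
</frame>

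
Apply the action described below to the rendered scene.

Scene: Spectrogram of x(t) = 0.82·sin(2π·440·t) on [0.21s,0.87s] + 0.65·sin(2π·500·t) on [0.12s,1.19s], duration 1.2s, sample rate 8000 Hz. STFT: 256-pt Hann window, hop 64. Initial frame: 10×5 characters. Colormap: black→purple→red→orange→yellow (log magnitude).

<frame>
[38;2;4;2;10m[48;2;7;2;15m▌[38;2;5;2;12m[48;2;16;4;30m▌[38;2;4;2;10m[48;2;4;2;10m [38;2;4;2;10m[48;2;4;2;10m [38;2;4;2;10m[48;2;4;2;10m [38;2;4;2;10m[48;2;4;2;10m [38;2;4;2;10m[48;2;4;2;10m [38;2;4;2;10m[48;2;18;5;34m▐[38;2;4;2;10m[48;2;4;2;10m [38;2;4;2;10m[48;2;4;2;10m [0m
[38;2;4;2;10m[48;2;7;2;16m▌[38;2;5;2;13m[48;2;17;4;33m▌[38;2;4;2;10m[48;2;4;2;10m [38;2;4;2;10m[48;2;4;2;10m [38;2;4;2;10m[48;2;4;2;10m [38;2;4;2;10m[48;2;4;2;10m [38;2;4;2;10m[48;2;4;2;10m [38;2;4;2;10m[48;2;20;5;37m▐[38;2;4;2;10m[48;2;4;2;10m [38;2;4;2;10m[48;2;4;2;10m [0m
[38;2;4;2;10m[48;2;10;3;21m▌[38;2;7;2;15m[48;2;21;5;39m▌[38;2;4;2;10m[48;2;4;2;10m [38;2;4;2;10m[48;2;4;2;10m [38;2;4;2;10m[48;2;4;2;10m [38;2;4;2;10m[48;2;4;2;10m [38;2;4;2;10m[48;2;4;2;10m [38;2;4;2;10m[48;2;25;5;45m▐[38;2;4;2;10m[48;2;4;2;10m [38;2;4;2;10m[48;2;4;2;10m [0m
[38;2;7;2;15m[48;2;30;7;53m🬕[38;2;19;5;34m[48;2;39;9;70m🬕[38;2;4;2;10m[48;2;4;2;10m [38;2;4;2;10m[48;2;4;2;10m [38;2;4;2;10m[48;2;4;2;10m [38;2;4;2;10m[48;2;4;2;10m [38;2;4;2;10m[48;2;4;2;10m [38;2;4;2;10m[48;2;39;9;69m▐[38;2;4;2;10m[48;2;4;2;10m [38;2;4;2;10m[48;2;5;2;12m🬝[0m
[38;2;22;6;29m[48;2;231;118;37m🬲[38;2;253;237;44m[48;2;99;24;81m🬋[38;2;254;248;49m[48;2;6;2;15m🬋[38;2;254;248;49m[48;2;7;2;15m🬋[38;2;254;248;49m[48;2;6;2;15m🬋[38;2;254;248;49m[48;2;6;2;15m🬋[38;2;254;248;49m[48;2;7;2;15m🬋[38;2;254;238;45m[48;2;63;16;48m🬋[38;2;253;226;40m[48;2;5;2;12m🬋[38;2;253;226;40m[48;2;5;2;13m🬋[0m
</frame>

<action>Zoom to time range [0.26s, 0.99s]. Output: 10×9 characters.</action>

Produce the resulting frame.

<frame>
[38;2;4;2;10m[48;2;4;2;10m [38;2;4;2;10m[48;2;4;2;10m [38;2;4;2;10m[48;2;4;2;10m [38;2;4;2;10m[48;2;4;2;10m [38;2;4;2;10m[48;2;4;2;10m [38;2;4;2;10m[48;2;4;2;10m [38;2;4;2;10m[48;2;4;2;10m [38;2;4;2;10m[48;2;4;2;10m [38;2;4;2;10m[48;2;18;5;34m▌[38;2;4;2;10m[48;2;4;2;10m [0m
[38;2;4;2;10m[48;2;4;2;10m [38;2;4;2;10m[48;2;4;2;10m [38;2;4;2;10m[48;2;4;2;10m [38;2;4;2;10m[48;2;4;2;10m [38;2;4;2;10m[48;2;4;2;10m [38;2;4;2;10m[48;2;4;2;10m [38;2;4;2;10m[48;2;4;2;10m [38;2;4;2;10m[48;2;4;2;10m [38;2;4;2;10m[48;2;18;5;34m▌[38;2;4;2;10m[48;2;4;2;10m [0m
[38;2;4;2;10m[48;2;4;2;10m [38;2;4;2;10m[48;2;4;2;10m [38;2;4;2;10m[48;2;4;2;10m [38;2;4;2;10m[48;2;4;2;10m [38;2;4;2;10m[48;2;4;2;10m [38;2;4;2;10m[48;2;4;2;10m [38;2;4;2;10m[48;2;4;2;10m [38;2;4;2;10m[48;2;4;2;10m [38;2;4;2;10m[48;2;19;5;36m▌[38;2;4;2;10m[48;2;4;2;10m [0m
[38;2;4;2;10m[48;2;4;2;10m [38;2;4;2;10m[48;2;4;2;10m [38;2;4;2;10m[48;2;4;2;10m [38;2;4;2;10m[48;2;4;2;10m [38;2;4;2;10m[48;2;4;2;10m [38;2;4;2;10m[48;2;4;2;10m [38;2;4;2;10m[48;2;4;2;10m [38;2;4;2;10m[48;2;4;2;10m [38;2;4;2;10m[48;2;21;5;39m▌[38;2;4;2;10m[48;2;4;2;10m [0m
[38;2;4;2;10m[48;2;4;2;10m [38;2;4;2;10m[48;2;4;2;10m [38;2;4;2;10m[48;2;4;2;10m [38;2;4;2;10m[48;2;4;2;10m [38;2;4;2;10m[48;2;4;2;10m [38;2;4;2;10m[48;2;4;2;10m [38;2;4;2;10m[48;2;4;2;10m [38;2;4;2;10m[48;2;4;2;10m [38;2;4;2;10m[48;2;24;6;44m▌[38;2;4;2;10m[48;2;4;2;10m [0m
[38;2;4;2;10m[48;2;4;2;10m [38;2;4;2;10m[48;2;4;2;10m [38;2;4;2;10m[48;2;4;2;10m [38;2;4;2;10m[48;2;4;2;10m [38;2;4;2;10m[48;2;4;2;10m [38;2;4;2;10m[48;2;4;2;10m [38;2;4;2;10m[48;2;4;2;10m [38;2;4;2;10m[48;2;4;2;10m [38;2;4;2;10m[48;2;29;6;52m▌[38;2;4;2;10m[48;2;4;2;10m [0m
[38;2;4;2;10m[48;2;4;2;10m [38;2;4;2;10m[48;2;4;2;10m [38;2;4;2;10m[48;2;4;2;10m [38;2;4;2;10m[48;2;4;2;10m [38;2;4;2;10m[48;2;4;2;10m [38;2;4;2;10m[48;2;4;2;10m [38;2;4;2;10m[48;2;4;2;10m [38;2;4;2;10m[48;2;4;2;10m [38;2;4;2;10m[48;2;39;9;68m▌[38;2;4;2;10m[48;2;4;2;10m [0m
[38;2;5;2;12m[48;2;254;245;48m🬎[38;2;5;2;12m[48;2;253;233;43m🬎[38;2;5;2;12m[48;2;254;238;45m🬎[38;2;5;2;12m[48;2;254;245;48m🬎[38;2;5;2;12m[48;2;253;232;42m🬎[38;2;5;2;12m[48;2;254;239;45m🬎[38;2;5;2;12m[48;2;254;244;47m🬎[38;2;5;2;12m[48;2;253;230;42m🬎[38;2;50;12;49m[48;2;254;244;47m🬎[38;2;4;2;10m[48;2;253;227;40m🬎[0m
[38;2;254;249;49m[48;2;4;2;11m🬂[38;2;254;249;49m[48;2;4;2;11m🬂[38;2;254;249;49m[48;2;4;2;11m🬂[38;2;254;249;49m[48;2;4;2;11m🬂[38;2;254;249;49m[48;2;4;2;11m🬂[38;2;254;249;49m[48;2;4;2;11m🬂[38;2;254;249;49m[48;2;4;2;11m🬂[38;2;254;249;49m[48;2;4;2;11m🬂[38;2;254;247;48m[48;2;39;10;46m🬂[38;2;6;2;14m[48;2;4;2;10m🬂[0m
</frame>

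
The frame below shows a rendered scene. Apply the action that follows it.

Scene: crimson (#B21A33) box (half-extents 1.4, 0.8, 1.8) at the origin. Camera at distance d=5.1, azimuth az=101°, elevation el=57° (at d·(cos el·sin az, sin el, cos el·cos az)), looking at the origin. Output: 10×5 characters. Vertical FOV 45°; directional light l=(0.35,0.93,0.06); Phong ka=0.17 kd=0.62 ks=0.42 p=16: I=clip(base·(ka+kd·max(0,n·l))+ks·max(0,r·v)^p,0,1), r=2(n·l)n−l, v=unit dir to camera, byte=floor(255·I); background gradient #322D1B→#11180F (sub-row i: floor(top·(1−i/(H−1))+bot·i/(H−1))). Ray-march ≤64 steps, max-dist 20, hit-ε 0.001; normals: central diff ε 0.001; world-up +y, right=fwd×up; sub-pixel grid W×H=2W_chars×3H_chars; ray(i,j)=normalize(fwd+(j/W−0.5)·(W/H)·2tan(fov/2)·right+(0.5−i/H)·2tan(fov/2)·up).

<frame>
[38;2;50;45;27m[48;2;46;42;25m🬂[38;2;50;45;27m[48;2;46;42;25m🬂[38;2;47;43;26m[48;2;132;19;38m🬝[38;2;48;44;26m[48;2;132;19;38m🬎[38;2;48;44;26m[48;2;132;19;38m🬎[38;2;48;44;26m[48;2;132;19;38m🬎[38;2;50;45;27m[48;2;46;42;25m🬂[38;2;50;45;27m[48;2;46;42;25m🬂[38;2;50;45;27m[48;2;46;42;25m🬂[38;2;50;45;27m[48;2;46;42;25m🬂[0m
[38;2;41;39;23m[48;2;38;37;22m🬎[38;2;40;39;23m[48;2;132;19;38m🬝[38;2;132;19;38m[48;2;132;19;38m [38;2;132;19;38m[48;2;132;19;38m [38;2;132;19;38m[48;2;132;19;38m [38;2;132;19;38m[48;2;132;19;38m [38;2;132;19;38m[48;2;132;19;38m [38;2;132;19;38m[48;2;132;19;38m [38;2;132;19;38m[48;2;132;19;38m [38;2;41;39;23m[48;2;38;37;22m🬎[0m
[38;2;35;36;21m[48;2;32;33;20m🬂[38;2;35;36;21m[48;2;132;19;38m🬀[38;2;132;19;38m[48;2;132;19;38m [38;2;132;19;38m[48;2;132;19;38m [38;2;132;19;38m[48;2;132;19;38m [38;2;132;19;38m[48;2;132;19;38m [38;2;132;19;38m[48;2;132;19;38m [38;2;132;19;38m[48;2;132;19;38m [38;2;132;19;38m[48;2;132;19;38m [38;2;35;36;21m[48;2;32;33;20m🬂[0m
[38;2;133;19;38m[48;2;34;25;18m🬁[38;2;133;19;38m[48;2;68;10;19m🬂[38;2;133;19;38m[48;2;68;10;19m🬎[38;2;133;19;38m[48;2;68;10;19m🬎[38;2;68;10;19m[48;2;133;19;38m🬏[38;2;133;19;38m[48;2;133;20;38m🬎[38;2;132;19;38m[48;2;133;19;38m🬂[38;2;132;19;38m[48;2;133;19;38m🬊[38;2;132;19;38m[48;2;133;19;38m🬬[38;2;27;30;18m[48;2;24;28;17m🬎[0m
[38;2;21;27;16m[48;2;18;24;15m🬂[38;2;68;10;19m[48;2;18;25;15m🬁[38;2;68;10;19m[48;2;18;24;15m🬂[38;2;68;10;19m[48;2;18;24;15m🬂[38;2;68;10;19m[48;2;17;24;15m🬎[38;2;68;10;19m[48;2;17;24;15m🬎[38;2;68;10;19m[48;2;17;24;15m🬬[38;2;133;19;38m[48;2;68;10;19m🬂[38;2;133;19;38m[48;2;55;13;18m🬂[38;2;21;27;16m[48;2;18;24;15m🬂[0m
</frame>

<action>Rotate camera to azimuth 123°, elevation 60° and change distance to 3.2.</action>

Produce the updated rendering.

<frame>
[38;2;50;45;27m[48;2;132;19;38m🬀[38;2;132;19;38m[48;2;132;19;38m [38;2;132;19;38m[48;2;132;19;38m [38;2;132;19;38m[48;2;132;19;38m [38;2;132;19;38m[48;2;132;19;38m [38;2;132;19;38m[48;2;132;19;38m [38;2;132;19;38m[48;2;132;19;38m [38;2;132;19;38m[48;2;132;19;38m [38;2;132;19;38m[48;2;50;45;27m🬺[38;2;50;45;27m[48;2;132;19;38m🬂[0m
[38;2;132;19;38m[48;2;132;19;38m [38;2;132;19;38m[48;2;132;19;38m [38;2;132;19;38m[48;2;132;19;38m [38;2;132;19;38m[48;2;132;19;38m [38;2;132;19;38m[48;2;132;19;38m [38;2;132;19;38m[48;2;132;19;38m [38;2;132;19;38m[48;2;132;19;38m [38;2;132;19;38m[48;2;132;19;38m [38;2;132;19;38m[48;2;132;19;38m [38;2;132;19;38m[48;2;132;19;38m [0m
[38;2;133;19;38m[48;2;133;20;38m🬎[38;2;133;19;38m[48;2;133;20;38m🬎[38;2;133;19;38m[48;2;133;20;38m🬎[38;2;132;19;38m[48;2;133;20;38m🬎[38;2;132;19;38m[48;2;133;19;38m🬂[38;2;132;19;38m[48;2;133;19;38m🬊[38;2;132;19;38m[48;2;133;19;38m🬬[38;2;132;19;38m[48;2;132;19;38m [38;2;132;19;38m[48;2;132;19;38m [38;2;132;19;38m[48;2;132;19;38m [0m
[38;2;134;20;39m[48;2;136;23;41m🬎[38;2;134;21;39m[48;2;137;24;42m🬎[38;2;134;21;40m[48;2;138;24;43m🬎[38;2;134;20;39m[48;2;137;24;42m🬎[38;2;134;20;39m[48;2;136;22;41m🬎[38;2;133;19;38m[48;2;134;21;40m🬎[38;2;133;19;38m[48;2;133;20;39m🬎[38;2;132;19;38m[48;2;133;20;38m🬬[38;2;132;19;38m[48;2;133;19;38m🬊[38;2;132;19;38m[48;2;132;19;38m [0m
[38;2;21;27;16m[48;2;18;24;15m🬂[38;2;142;28;47m[48;2;17;24;15m🬊[38;2;143;30;48m[48;2;153;39;58m🬎[38;2;143;29;48m[48;2;151;38;56m🬎[38;2;140;27;46m[48;2;147;34;52m🬎[38;2;137;24;42m[48;2;142;29;47m🬎[38;2;134;21;40m[48;2;137;23;42m🬊[38;2;133;20;38m[48;2;134;21;40m🬊[38;2;133;19;38m[48;2;134;20;39m🬬[38;2;133;19;38m[48;2;132;19;38m🬺[0m
</frame>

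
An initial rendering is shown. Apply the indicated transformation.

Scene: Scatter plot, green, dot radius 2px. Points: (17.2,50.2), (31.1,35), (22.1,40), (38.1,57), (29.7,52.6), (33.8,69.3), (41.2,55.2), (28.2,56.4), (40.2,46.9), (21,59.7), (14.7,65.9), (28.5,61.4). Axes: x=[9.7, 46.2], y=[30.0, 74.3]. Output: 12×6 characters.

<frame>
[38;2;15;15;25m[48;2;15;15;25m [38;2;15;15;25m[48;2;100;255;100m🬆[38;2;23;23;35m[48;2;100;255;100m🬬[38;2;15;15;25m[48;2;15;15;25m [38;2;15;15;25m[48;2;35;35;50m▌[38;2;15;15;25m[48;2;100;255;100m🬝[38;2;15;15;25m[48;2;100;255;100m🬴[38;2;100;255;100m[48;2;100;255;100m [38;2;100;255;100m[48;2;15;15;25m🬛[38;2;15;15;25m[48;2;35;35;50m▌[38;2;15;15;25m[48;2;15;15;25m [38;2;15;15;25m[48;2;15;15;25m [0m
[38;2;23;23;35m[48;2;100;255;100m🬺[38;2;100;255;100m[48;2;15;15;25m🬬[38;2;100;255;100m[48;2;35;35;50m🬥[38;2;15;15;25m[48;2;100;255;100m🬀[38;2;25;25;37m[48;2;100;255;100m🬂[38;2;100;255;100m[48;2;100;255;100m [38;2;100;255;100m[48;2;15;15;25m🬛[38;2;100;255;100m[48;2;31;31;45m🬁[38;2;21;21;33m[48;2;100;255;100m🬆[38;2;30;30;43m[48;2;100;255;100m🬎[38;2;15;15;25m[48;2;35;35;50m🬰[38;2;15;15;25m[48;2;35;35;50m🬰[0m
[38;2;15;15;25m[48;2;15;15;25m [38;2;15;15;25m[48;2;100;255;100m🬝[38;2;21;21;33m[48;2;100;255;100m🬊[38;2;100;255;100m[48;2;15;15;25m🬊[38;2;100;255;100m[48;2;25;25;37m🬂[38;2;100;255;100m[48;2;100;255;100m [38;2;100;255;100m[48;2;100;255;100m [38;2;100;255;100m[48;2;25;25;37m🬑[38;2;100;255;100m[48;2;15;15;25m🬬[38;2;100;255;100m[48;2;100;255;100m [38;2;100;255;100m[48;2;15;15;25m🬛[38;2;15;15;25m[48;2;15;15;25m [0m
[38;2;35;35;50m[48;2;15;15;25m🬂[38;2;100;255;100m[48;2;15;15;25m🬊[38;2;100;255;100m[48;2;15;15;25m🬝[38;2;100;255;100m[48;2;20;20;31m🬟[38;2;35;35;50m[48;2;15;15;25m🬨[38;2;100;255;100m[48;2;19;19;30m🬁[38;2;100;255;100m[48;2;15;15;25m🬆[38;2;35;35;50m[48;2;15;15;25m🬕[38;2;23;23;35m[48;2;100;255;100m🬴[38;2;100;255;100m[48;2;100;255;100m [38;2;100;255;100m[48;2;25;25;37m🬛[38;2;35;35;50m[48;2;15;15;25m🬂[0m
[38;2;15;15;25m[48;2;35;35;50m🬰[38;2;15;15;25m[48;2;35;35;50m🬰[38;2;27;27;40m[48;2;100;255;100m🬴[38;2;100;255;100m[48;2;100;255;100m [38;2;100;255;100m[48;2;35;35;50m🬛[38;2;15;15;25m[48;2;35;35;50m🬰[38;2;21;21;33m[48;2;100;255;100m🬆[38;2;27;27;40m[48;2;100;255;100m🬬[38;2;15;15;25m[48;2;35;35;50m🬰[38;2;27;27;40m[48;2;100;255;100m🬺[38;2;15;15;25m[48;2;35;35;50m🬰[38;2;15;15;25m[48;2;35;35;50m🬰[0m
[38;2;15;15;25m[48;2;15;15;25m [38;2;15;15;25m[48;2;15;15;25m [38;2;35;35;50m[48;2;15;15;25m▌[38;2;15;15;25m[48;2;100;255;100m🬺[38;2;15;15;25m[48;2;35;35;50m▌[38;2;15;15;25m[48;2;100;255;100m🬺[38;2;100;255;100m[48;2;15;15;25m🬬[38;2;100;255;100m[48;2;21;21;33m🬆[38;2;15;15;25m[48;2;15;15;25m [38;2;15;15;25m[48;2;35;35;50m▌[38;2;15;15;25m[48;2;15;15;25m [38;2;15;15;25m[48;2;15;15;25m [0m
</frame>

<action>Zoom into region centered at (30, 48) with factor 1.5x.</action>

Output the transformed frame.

<frame>
[38;2;15;15;25m[48;2;100;255;100m🬐[38;2;100;255;100m[48;2;100;255;100m [38;2;23;23;35m[48;2;100;255;100m🬸[38;2;15;15;25m[48;2;15;15;25m [38;2;100;255;100m[48;2;15;15;25m🬸[38;2;100;255;100m[48;2;15;15;25m🬝[38;2;100;255;100m[48;2;15;15;25m🬀[38;2;35;35;50m[48;2;15;15;25m▌[38;2;15;15;25m[48;2;15;15;25m [38;2;21;21;33m[48;2;100;255;100m🬆[38;2;15;15;25m[48;2;100;255;100m🬬[38;2;15;15;25m[48;2;100;255;100m🬬[0m
[38;2;23;23;35m[48;2;100;255;100m🬬[38;2;100;255;100m[48;2;23;23;35m🬀[38;2;35;35;50m[48;2;15;15;25m🬛[38;2;23;23;35m[48;2;100;255;100m🬺[38;2;100;255;100m[48;2;15;15;25m🬬[38;2;100;255;100m[48;2;100;255;100m [38;2;21;21;33m[48;2;100;255;100m🬊[38;2;35;35;50m[48;2;15;15;25m🬛[38;2;23;23;35m[48;2;100;255;100m🬺[38;2;100;255;100m[48;2;15;15;25m🬬[38;2;100;255;100m[48;2;15;15;25m🬬[38;2;100;255;100m[48;2;100;255;100m [0m
[38;2;100;255;100m[48;2;100;255;100m [38;2;15;15;25m[48;2;100;255;100m🬸[38;2;35;35;50m[48;2;15;15;25m▌[38;2;15;15;25m[48;2;15;15;25m [38;2;15;15;25m[48;2;35;35;50m▌[38;2;100;255;100m[48;2;15;15;25m🬊[38;2;100;255;100m[48;2;15;15;25m🬀[38;2;35;35;50m[48;2;15;15;25m▌[38;2;15;15;25m[48;2;15;15;25m [38;2;15;15;25m[48;2;35;35;50m▌[38;2;15;15;25m[48;2;100;255;100m🬆[38;2;100;255;100m[48;2;15;15;25m🬐[0m
[38;2;100;255;100m[48;2;19;19;30m🬀[38;2;35;35;50m[48;2;15;15;25m🬂[38;2;27;27;40m[48;2;100;255;100m🬬[38;2;35;35;50m[48;2;15;15;25m🬂[38;2;35;35;50m[48;2;15;15;25m🬨[38;2;35;35;50m[48;2;15;15;25m🬂[38;2;35;35;50m[48;2;15;15;25m🬂[38;2;35;35;50m[48;2;15;15;25m🬕[38;2;35;35;50m[48;2;15;15;25m🬂[38;2;100;255;100m[48;2;27;27;40m🬁[38;2;100;255;100m[48;2;15;15;25m🬬[38;2;100;255;100m[48;2;15;15;25m🬆[0m
[38;2;15;15;25m[48;2;35;35;50m🬰[38;2;15;15;25m[48;2;100;255;100m🬐[38;2;100;255;100m[48;2;100;255;100m [38;2;19;19;30m[48;2;100;255;100m🬸[38;2;15;15;25m[48;2;35;35;50m🬐[38;2;23;23;35m[48;2;100;255;100m🬝[38;2;21;21;33m[48;2;100;255;100m🬊[38;2;35;35;50m[48;2;15;15;25m🬛[38;2;15;15;25m[48;2;35;35;50m🬰[38;2;15;15;25m[48;2;35;35;50m🬐[38;2;15;15;25m[48;2;35;35;50m🬰[38;2;15;15;25m[48;2;35;35;50m🬰[0m
[38;2;15;15;25m[48;2;15;15;25m [38;2;15;15;25m[48;2;15;15;25m [38;2;100;255;100m[48;2;23;23;35m🬀[38;2;15;15;25m[48;2;15;15;25m [38;2;15;15;25m[48;2;35;35;50m▌[38;2;100;255;100m[48;2;15;15;25m🬊[38;2;100;255;100m[48;2;15;15;25m🬝[38;2;100;255;100m[48;2;23;23;35m🬀[38;2;15;15;25m[48;2;15;15;25m [38;2;15;15;25m[48;2;35;35;50m▌[38;2;15;15;25m[48;2;15;15;25m [38;2;15;15;25m[48;2;15;15;25m [0m
</frame>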